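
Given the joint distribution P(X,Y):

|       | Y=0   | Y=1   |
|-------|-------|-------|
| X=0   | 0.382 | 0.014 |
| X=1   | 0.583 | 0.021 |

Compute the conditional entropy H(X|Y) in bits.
0.9686 bits

H(X|Y) = H(X,Y) - H(Y)

H(X,Y) = -Σ_{x,y} P(x,y) log₂ P(x,y). Per-cell terms -P(x,y)·log₂P(x,y):
  X=0: 0.53035, 0.08622
  X=1: 0.45383, 0.11704
Sum of the 4 terms: H(X,Y) = 1.18744 bits

Marginal of Y (column sums):
  P(Y=0) = 0.382 + 0.583 = 0.965
  P(Y=1) = 0.014 + 0.021 = 0.035
H(Y) = -[0.965·log₂(0.965) + 0.035·log₂(0.035)]
  = 0.04960 + 0.16928 = 0.21888 bits

H(X|Y) = H(X,Y) - H(Y) = 1.18744 - 0.21888 = 0.9686 bits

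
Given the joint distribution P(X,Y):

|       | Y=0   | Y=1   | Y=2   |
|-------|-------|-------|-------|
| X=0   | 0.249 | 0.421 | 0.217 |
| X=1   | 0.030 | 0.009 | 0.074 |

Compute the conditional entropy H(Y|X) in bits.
1.4852 bits

H(Y|X) = H(X,Y) - H(X)

H(X,Y) = -Σ_{x,y} P(x,y) log₂ P(x,y). Per-cell terms -P(x,y)·log₂P(x,y):
  X=0: 0.49944, 0.52545, 0.47832
  X=1: 0.15177, 0.06116, 0.27797
Sum of the 6 terms: H(X,Y) = 1.9941 bits

Marginal of X (row sums):
  P(X=0) = 0.249 + 0.421 + 0.217 = 0.887
  P(X=1) = 0.030 + 0.009 + 0.074 = 0.113
H(X) = -[0.887·log₂(0.887) + 0.113·log₂(0.113)]
  = 0.15345 + 0.35545 = 0.5089 bits

H(Y|X) = H(X,Y) - H(X) = 1.9941 - 0.5089 = 1.4852 bits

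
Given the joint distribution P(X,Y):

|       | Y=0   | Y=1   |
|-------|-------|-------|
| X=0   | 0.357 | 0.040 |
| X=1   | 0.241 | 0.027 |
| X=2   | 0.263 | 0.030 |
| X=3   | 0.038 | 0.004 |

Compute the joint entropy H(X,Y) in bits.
2.2214 bits

H(X,Y) = -Σ_{x,y} P(x,y) log₂ P(x,y). Per-cell terms -P(x,y)·log₂P(x,y):
  X=0: 0.53050, 0.18575
  X=1: 0.49475, 0.14069
  X=2: 0.50677, 0.15177
  X=3: 0.17928, 0.03186
Sum of the 8 terms: H(X,Y) = 2.2214 bits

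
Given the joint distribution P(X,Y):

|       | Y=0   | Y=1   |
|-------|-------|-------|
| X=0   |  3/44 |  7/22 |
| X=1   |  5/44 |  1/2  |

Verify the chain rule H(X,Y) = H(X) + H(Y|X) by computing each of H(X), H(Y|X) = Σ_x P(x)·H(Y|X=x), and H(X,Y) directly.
H(X) = 0.9624 bits, H(Y|X) = 0.6840 bits, H(X,Y) = 1.6464 bits

Marginal of X (row sums):
  P(X=0) = 3/44 + 7/22 = 17/44
  P(X=1) = 5/44 + 1/2 = 27/44
H(X) = -[(17/44)·log₂(17/44) + (27/44)·log₂(27/44)]
  = 0.5301 + 0.4323 = 0.9624 bits

H(Y|X) = Σ_x P(x)·H(Y|X=x):
  X=0: P(X=0) = 17/44, P(Y|X=0) = (3/17, 14/17) → H(Y|X=0) = 0.6723
  X=1: P(X=1) = 27/44, P(Y|X=1) = (5/27, 22/27) → H(Y|X=1) = 0.6913
H(Y|X) = (17/44)·0.6723 + (27/44)·0.6913 = 0.6840 bits

H(X,Y) = -Σ_{x,y} P(x,y) log₂ P(x,y). Per-cell terms -P(x,y)·log₂P(x,y):
  X=0: 0.2642, 0.5257
  X=1: 0.3565, 0.5000
Sum of the 4 terms: H(X,Y) = 1.6464 bits

Chain rule check:
  H(X) + H(Y|X) = 0.9624 + 0.6840 = 1.6464 bits
  H(X,Y) = 1.6464 bits
✓ Chain rule verified.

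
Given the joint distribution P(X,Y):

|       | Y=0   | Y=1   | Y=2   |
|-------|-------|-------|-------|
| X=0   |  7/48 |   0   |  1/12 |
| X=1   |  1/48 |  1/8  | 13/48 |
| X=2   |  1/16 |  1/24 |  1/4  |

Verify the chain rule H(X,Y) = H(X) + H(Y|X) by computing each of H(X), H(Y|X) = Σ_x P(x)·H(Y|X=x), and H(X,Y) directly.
H(X) = 1.5437 bits, H(Y|X) = 1.1029 bits, H(X,Y) = 2.6466 bits

Marginal of X (row sums):
  P(X=0) = 7/48 + 0 + 1/12 = 11/48
  P(X=1) = 1/48 + 1/8 + 13/48 = 5/12
  P(X=2) = 1/16 + 1/24 + 1/4 = 17/48
H(X) = -[(11/48)·log₂(11/48) + (5/12)·log₂(5/12) + (17/48)·log₂(17/48)]
  = 0.48710 + 0.52626 + 0.53036 = 1.5437 bits

H(Y|X) = Σ_x P(x)·H(Y|X=x):
  X=0: P(X=0) = 11/48, P(Y|X=0) = (7/11, 0, 4/11) → H(Y|X=0) = 0.94566
  X=1: P(X=1) = 5/12, P(Y|X=1) = (1/20, 3/10, 13/20) → H(Y|X=1) = 1.14115
  X=2: P(X=2) = 17/48, P(Y|X=2) = (3/17, 2/17, 12/17) → H(Y|X=2) = 1.15955
H(Y|X) = (11/48)·0.94566 + (5/12)·1.14115 + (17/48)·1.15955 = 1.1029 bits

H(X,Y) = -Σ_{x,y} P(x,y) log₂ P(x,y). Per-cell terms -P(x,y)·log₂P(x,y):
  X=0: 0.40507, 0.00000, 0.29875
  X=1: 0.11635, 0.37500, 0.51039
  X=2: 0.25000, 0.19104, 0.50000
  (cells with P = 0 contribute 0)
Sum of the 9 terms: H(X,Y) = 2.6466 bits

Chain rule check:
  H(X) + H(Y|X) = 1.5437 + 1.1029 = 2.6466 bits
  H(X,Y) = 2.6466 bits
✓ Chain rule verified.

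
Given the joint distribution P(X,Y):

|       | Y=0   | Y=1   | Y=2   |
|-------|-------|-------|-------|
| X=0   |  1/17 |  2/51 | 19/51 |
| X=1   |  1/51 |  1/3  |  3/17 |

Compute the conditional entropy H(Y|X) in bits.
1.0380 bits

H(Y|X) = H(X,Y) - H(X)

H(X,Y) = -Σ_{x,y} P(x,y) log₂ P(x,y). Per-cell terms -P(x,y)·log₂P(x,y):
  X=0: 0.24044, 0.18323, 0.53070
  X=1: 0.11122, 0.52832, 0.44162
Sum of the 6 terms: H(X,Y) = 2.0355 bits

Marginal of X (row sums):
  P(X=0) = 1/17 + 2/51 + 19/51 = 8/17
  P(X=1) = 1/51 + 1/3 + 3/17 = 9/17
H(X) = -[(8/17)·log₂(8/17) + (9/17)·log₂(9/17)]
  = 0.51175 + 0.48576 = 0.9975 bits

H(Y|X) = H(X,Y) - H(X) = 2.0355 - 0.9975 = 1.0380 bits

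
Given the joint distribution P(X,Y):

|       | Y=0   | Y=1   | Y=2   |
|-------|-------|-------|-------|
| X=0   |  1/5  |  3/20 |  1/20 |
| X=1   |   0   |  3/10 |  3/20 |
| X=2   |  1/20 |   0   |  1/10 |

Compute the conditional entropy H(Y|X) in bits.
1.1132 bits

H(Y|X) = H(X,Y) - H(X)

H(X,Y) = -Σ_{x,y} P(x,y) log₂ P(x,y). Per-cell terms -P(x,y)·log₂P(x,y):
  X=0: 0.464386, 0.410545, 0.216096
  X=1: 0.000000, 0.521090, 0.410545
  X=2: 0.216096, 0.000000, 0.332193
  (cells with P = 0 contribute 0)
Sum of the 9 terms: H(X,Y) = 2.57095 bits

Marginal of X (row sums):
  P(X=0) = 1/5 + 3/20 + 1/20 = 2/5
  P(X=1) = 0 + 3/10 + 3/20 = 9/20
  P(X=2) = 1/20 + 0 + 1/10 = 3/20
H(X) = -[(2/5)·log₂(2/5) + (9/20)·log₂(9/20) + (3/20)·log₂(3/20)]
  = 0.528771 + 0.518401 + 0.410545 = 1.45772 bits

H(Y|X) = H(X,Y) - H(X) = 2.57095 - 1.45772 = 1.1132 bits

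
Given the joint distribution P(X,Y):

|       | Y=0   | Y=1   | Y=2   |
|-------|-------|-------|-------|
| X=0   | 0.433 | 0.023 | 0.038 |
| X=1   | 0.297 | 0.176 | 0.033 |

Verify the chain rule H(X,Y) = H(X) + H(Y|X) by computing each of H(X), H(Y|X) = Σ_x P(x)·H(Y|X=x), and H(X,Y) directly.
H(X) = 0.9999 bits, H(Y|X) = 0.9511 bits, H(X,Y) = 1.9510 bits

Marginal of X (row sums):
  P(X=0) = 0.433 + 0.023 + 0.038 = 0.494
  P(X=1) = 0.297 + 0.176 + 0.033 = 0.506
H(X) = -[0.494·log₂(0.494) + 0.506·log₂(0.506)]
  = 0.50260 + 0.49729 = 0.9999 bits

H(Y|X) = Σ_x P(x)·H(Y|X=x):
  X=0: P(X=0) = 0.494, P(Y|X=0) = (433/494, 23/494, 1/13) → H(Y|X=0) = 0.65733
  X=1: P(X=1) = 0.506, P(Y|X=1) = (27/46, 8/23, 3/46) → H(Y|X=1) = 1.23798
H(Y|X) = 0.494·0.65733 + 0.506·1.23798 = 0.9511 bits

H(X,Y) = -Σ_{x,y} P(x,y) log₂ P(x,y). Per-cell terms -P(x,y)·log₂P(x,y):
  X=0: 0.52287, 0.12517, 0.17928
  X=1: 0.52019, 0.44112, 0.16241
Sum of the 6 terms: H(X,Y) = 1.9510 bits

Chain rule check:
  H(X) + H(Y|X) = 0.9999 + 0.9511 = 1.9510 bits
  H(X,Y) = 1.9510 bits
✓ Chain rule verified.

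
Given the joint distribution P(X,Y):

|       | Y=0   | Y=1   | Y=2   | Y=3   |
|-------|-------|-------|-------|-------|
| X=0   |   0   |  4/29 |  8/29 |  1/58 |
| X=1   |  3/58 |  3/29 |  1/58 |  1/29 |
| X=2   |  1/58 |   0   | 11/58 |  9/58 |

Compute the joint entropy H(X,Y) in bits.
2.8089 bits

H(X,Y) = -Σ_{x,y} P(x,y) log₂ P(x,y). Per-cell terms -P(x,y)·log₂P(x,y):
  X=0: 0.00000, 0.39420, 0.51255, 0.10100
  X=1: 0.22102, 0.33859, 0.10100, 0.16752
  X=2: 0.10100, 0.00000, 0.45490, 0.41711
  (cells with P = 0 contribute 0)
Sum of the 12 terms: H(X,Y) = 2.8089 bits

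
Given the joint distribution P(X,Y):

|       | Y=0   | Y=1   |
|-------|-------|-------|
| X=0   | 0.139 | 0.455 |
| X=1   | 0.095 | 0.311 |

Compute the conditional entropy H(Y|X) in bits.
0.7849 bits

H(Y|X) = H(X,Y) - H(X)

H(X,Y) = -Σ_{x,y} P(x,y) log₂ P(x,y). Per-cell terms -P(x,y)·log₂P(x,y):
  X=0: 0.39571, 0.51691
  X=1: 0.32261, 0.52404
Sum of the 4 terms: H(X,Y) = 1.75927 bits

Marginal of X (row sums):
  P(X=0) = 0.139 + 0.455 = 0.594
  P(X=1) = 0.095 + 0.311 = 0.406
H(X) = -[0.594·log₂(0.594) + 0.406·log₂(0.406)]
  = 0.44637 + 0.52798 = 0.97435 bits

H(Y|X) = H(X,Y) - H(X) = 1.75927 - 0.97435 = 0.7849 bits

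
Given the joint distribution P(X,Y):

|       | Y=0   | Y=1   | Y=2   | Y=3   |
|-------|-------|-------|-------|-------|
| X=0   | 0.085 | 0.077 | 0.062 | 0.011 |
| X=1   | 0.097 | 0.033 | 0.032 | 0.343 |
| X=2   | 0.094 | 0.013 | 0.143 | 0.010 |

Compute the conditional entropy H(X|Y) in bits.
1.0471 bits

H(X|Y) = H(X,Y) - H(Y)

H(X,Y) = -Σ_{x,y} P(x,y) log₂ P(x,y). Per-cell terms -P(x,y)·log₂P(x,y):
  X=0: 0.30229, 0.28482, 0.24872, 0.07157
  X=1: 0.32649, 0.16241, 0.15891, 0.52950
  X=2: 0.32065, 0.08145, 0.40125, 0.06644
Sum of the 12 terms: H(X,Y) = 2.9545 bits

Marginal of Y (column sums):
  P(Y=0) = 0.085 + 0.097 + 0.094 = 0.276
  P(Y=1) = 0.077 + 0.033 + 0.013 = 0.123
  P(Y=2) = 0.062 + 0.032 + 0.143 = 0.237
  P(Y=3) = 0.011 + 0.343 + 0.010 = 0.364
H(Y) = -[0.276·log₂(0.276) + 0.123·log₂(0.123) + 0.237·log₂(0.237) + 0.364·log₂(0.364)]
  = 0.51260 + 0.37186 + 0.49226 + 0.53071 = 1.9074 bits

H(X|Y) = H(X,Y) - H(Y) = 2.9545 - 1.9074 = 1.0471 bits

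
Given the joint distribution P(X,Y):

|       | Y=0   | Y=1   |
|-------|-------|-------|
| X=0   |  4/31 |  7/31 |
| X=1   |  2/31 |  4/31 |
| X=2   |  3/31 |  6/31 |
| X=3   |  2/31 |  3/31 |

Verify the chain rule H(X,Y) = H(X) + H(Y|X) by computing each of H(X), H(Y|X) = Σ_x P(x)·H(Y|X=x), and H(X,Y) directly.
H(X) = 1.9315 bits, H(Y|X) = 0.9365 bits, H(X,Y) = 2.8680 bits

Marginal of X (row sums):
  P(X=0) = 4/31 + 7/31 = 11/31
  P(X=1) = 2/31 + 4/31 = 6/31
  P(X=2) = 3/31 + 6/31 = 9/31
  P(X=3) = 2/31 + 3/31 = 5/31
H(X) = -[(11/31)·log₂(11/31) + (6/31)·log₂(6/31) + (9/31)·log₂(9/31) + (5/31)·log₂(5/31)]
  = 0.53040 + 0.45856 + 0.51801 + 0.42456 = 1.9315 bits

H(Y|X) = Σ_x P(x)·H(Y|X=x):
  X=0: P(X=0) = 11/31, P(Y|X=0) = (4/11, 7/11) → H(Y|X=0) = 0.94566
  X=1: P(X=1) = 6/31, P(Y|X=1) = (1/3, 2/3) → H(Y|X=1) = 0.91830
  X=2: P(X=2) = 9/31, P(Y|X=2) = (1/3, 2/3) → H(Y|X=2) = 0.91830
  X=3: P(X=3) = 5/31, P(Y|X=3) = (2/5, 3/5) → H(Y|X=3) = 0.97095
H(Y|X) = (11/31)·0.94566 + (6/31)·0.91830 + (9/31)·0.91830 + (5/31)·0.97095 = 0.9365 bits

H(X,Y) = -Σ_{x,y} P(x,y) log₂ P(x,y). Per-cell terms -P(x,y)·log₂P(x,y):
  X=0: 0.38119, 0.48477
  X=1: 0.25511, 0.38119
  X=2: 0.32605, 0.45856
  X=3: 0.25511, 0.32605
Sum of the 8 terms: H(X,Y) = 2.8680 bits

Chain rule check:
  H(X) + H(Y|X) = 1.9315 + 0.9365 = 2.8680 bits
  H(X,Y) = 2.8680 bits
✓ Chain rule verified.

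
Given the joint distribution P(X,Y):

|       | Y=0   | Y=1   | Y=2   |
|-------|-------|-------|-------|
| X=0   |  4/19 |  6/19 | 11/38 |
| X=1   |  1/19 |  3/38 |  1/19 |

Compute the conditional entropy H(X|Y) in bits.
0.6868 bits

H(X|Y) = H(X,Y) - H(Y)

H(X,Y) = -Σ_{x,y} P(x,y) log₂ P(x,y). Per-cell terms -P(x,y)·log₂P(x,y):
  X=0: 0.4732, 0.5251, 0.5177
  X=1: 0.2236, 0.2892, 0.2236
Sum of the 6 terms: H(X,Y) = 2.2524 bits

Marginal of Y (column sums):
  P(Y=0) = 4/19 + 1/19 = 5/19
  P(Y=1) = 6/19 + 3/38 = 15/38
  P(Y=2) = 11/38 + 1/19 = 13/38
H(Y) = -[(5/19)·log₂(5/19) + (15/38)·log₂(15/38) + (13/38)·log₂(13/38)]
  = 0.5068 + 0.5294 + 0.5294 = 1.5656 bits

H(X|Y) = H(X,Y) - H(Y) = 2.2524 - 1.5656 = 0.6868 bits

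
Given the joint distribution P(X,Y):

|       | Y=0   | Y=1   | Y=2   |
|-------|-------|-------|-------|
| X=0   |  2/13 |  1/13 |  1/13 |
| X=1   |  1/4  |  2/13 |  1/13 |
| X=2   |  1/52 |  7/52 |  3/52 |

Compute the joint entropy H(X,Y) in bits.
2.9214 bits

H(X,Y) = -Σ_{x,y} P(x,y) log₂ P(x,y). Per-cell terms -P(x,y)·log₂P(x,y):
  X=0: 0.415452, 0.284649, 0.284649
  X=1: 0.500000, 0.415452, 0.284649
  X=2: 0.109624, 0.389454, 0.237431
Sum of the 9 terms: H(X,Y) = 2.9214 bits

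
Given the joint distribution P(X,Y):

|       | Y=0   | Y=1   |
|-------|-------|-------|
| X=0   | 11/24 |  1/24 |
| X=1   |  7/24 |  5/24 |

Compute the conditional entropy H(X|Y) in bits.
0.8856 bits

H(X|Y) = H(X,Y) - H(Y)

H(X,Y) = -Σ_{x,y} P(x,y) log₂ P(x,y). Per-cell terms -P(x,y)·log₂P(x,y):
  X=0: 0.515868, 0.191040
  X=1: 0.518469, 0.471466
Sum of the 4 terms: H(X,Y) = 1.69684 bits

Marginal of Y (column sums):
  P(Y=0) = 11/24 + 7/24 = 3/4
  P(Y=1) = 1/24 + 5/24 = 1/4
H(Y) = -[(3/4)·log₂(3/4) + (1/4)·log₂(1/4)]
  = 0.311278 + 0.500000 = 0.81128 bits

H(X|Y) = H(X,Y) - H(Y) = 1.69684 - 0.81128 = 0.8856 bits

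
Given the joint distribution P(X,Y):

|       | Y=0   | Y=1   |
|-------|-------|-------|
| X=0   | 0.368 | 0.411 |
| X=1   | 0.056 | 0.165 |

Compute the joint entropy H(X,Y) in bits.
1.7197 bits

H(X,Y) = -Σ_{x,y} P(x,y) log₂ P(x,y). Per-cell terms -P(x,y)·log₂P(x,y):
  X=0: 0.5307, 0.5272
  X=1: 0.2329, 0.4289
Sum of the 4 terms: H(X,Y) = 1.7197 bits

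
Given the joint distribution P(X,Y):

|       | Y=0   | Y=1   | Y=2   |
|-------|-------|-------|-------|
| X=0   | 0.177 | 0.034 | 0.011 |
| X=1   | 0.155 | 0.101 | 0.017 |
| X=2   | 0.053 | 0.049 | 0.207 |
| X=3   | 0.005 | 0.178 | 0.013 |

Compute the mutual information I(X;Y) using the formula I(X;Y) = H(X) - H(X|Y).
0.5355 bits

I(X;Y) = H(X) - H(X|Y)

Marginal of X (row sums):
  P(X=0) = 0.177 + 0.034 + 0.011 = 0.222
  P(X=1) = 0.155 + 0.101 + 0.017 = 0.273
  P(X=2) = 0.053 + 0.049 + 0.207 = 0.309
  P(X=3) = 0.005 + 0.178 + 0.013 = 0.196
H(X) = -[0.222·log₂(0.222) + 0.273·log₂(0.273) + 0.309·log₂(0.309) + 0.196·log₂(0.196)]
  = 0.48204 + 0.51134 + 0.52355 + 0.46081 = 1.97774 bits

Marginal of Y (column sums):
  P(Y=0) = 0.177 + 0.155 + 0.053 + 0.005 = 0.390
  P(Y=1) = 0.034 + 0.101 + 0.049 + 0.178 = 0.362
  P(Y=2) = 0.011 + 0.017 + 0.207 + 0.013 = 0.248
H(X|Y) = Σ_y P(y)·H(X|Y=y):
  Y=0: P(Y=0) = 0.390, P(X|Y=0) = (59/130, 31/78, 53/390, 1/78) → H(X|Y=0) = 1.51822
  Y=1: P(Y=1) = 0.362, P(X|Y=1) = (17/181, 101/362, 49/362, 89/181) → H(X|Y=1) = 1.72842
  Y=2: P(Y=2) = 0.248, P(X|Y=2) = (11/248, 17/248, 207/248, 13/248) → H(X|Y=2) = 0.90501
H(X|Y) = 0.390·1.51822 + 0.362·1.72842 + 0.248·0.90501 = 1.44224 bits

I(X;Y) = H(X) - H(X|Y) = 1.97774 - 1.44224 = 0.5355 bits

Cross-check via I(X;Y) = H(X) + H(Y) - H(X,Y): computing H(Y) from the column sums and H(X,Y) from the 12 cells in the same way gives H(Y) = 1.55934 bits and H(X,Y) = 3.00158 bits, so
I(X;Y) = 1.97774 + 1.55934 - 3.00158 = 0.5355 bits ✓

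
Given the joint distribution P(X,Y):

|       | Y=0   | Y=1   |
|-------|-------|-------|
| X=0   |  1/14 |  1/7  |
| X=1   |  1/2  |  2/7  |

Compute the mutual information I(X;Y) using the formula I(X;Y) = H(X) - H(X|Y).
0.0454 bits

I(X;Y) = H(X) - H(X|Y)

Marginal of X (row sums):
  P(X=0) = 1/14 + 1/7 = 3/14
  P(X=1) = 1/2 + 2/7 = 11/14
H(X) = -[(3/14)·log₂(3/14) + (11/14)·log₂(11/14)]
  = 0.4762 + 0.2734 = 0.7496 bits

Marginal of Y (column sums):
  P(Y=0) = 1/14 + 1/2 = 4/7
  P(Y=1) = 1/7 + 2/7 = 3/7
H(X|Y) = Σ_y P(y)·H(X|Y=y):
  Y=0: P(Y=0) = 4/7, P(X|Y=0) = (1/8, 7/8) → H(X|Y=0) = 0.5436
  Y=1: P(Y=1) = 3/7, P(X|Y=1) = (1/3, 2/3) → H(X|Y=1) = 0.9183
H(X|Y) = (4/7)·0.5436 + (3/7)·0.9183 = 0.7042 bits

I(X;Y) = H(X) - H(X|Y) = 0.7496 - 0.7042 = 0.0454 bits

Cross-check via I(X;Y) = H(X) + H(Y) - H(X,Y): computing H(Y) from the column sums and H(X,Y) from the 4 cells in the same way gives H(Y) = 0.9852 bits and H(X,Y) = 1.6894 bits, so
I(X;Y) = 0.7496 + 0.9852 - 1.6894 = 0.0454 bits ✓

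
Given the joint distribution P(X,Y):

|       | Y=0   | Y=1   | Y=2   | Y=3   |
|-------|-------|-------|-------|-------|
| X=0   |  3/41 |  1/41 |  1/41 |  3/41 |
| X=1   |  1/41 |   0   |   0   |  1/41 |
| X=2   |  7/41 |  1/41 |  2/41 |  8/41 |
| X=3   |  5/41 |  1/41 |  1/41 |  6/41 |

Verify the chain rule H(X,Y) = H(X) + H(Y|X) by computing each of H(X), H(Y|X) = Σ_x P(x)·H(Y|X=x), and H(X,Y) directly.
H(X) = 1.7194 bits, H(Y|X) = 1.6313 bits, H(X,Y) = 3.3507 bits

Marginal of X (row sums):
  P(X=0) = 3/41 + 1/41 + 1/41 + 3/41 = 8/41
  P(X=1) = 1/41 + 0 + 0 + 1/41 = 2/41
  P(X=2) = 7/41 + 1/41 + 2/41 + 8/41 = 18/41
  P(X=3) = 5/41 + 1/41 + 1/41 + 6/41 = 13/41
H(X) = -[(8/41)·log₂(8/41) + (2/41)·log₂(2/41) + (18/41)·log₂(18/41) + (13/41)·log₂(13/41)]
  = 0.46001 + 0.21256 + 0.52140 + 0.52543 = 1.7194 bits

H(Y|X) = Σ_x P(x)·H(Y|X=x):
  X=0: P(X=0) = 8/41, P(Y|X=0) = (3/8, 1/8, 1/8, 3/8) → H(Y|X=0) = 1.81128
  X=1: P(X=1) = 2/41, P(Y|X=1) = (1/2, 0, 0, 1/2) → H(Y|X=1) = 1.00000
  X=2: P(X=2) = 18/41, P(Y|X=2) = (7/18, 1/18, 1/9, 4/9) → H(Y|X=2) = 1.63373
  X=3: P(X=3) = 13/41, P(Y|X=3) = (5/13, 1/13, 1/13, 6/13) → H(Y|X=3) = 1.61433
H(Y|X) = (8/41)·1.81128 + (2/41)·1.00000 + (18/41)·1.63373 + (13/41)·1.61433 = 1.6313 bits

H(X,Y) = -Σ_{x,y} P(x,y) log₂ P(x,y). Per-cell terms -P(x,y)·log₂P(x,y):
  X=0: 0.27604, 0.13067, 0.13067, 0.27604
  X=1: 0.13067, 0.00000, 0.00000, 0.13067
  X=2: 0.43540, 0.13067, 0.21256, 0.46001
  X=3: 0.37020, 0.13067, 0.13067, 0.40574
  (cells with P = 0 contribute 0)
Sum of the 16 terms: H(X,Y) = 3.3507 bits

Chain rule check:
  H(X) + H(Y|X) = 1.7194 + 1.6313 = 3.3507 bits
  H(X,Y) = 3.3507 bits
✓ Chain rule verified.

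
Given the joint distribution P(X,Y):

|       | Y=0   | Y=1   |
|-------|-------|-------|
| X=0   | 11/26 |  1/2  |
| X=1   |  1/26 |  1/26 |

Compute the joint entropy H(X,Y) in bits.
1.3866 bits

H(X,Y) = -Σ_{x,y} P(x,y) log₂ P(x,y). Per-cell terms -P(x,y)·log₂P(x,y):
  X=0: 0.5250, 0.5000
  X=1: 0.1808, 0.1808
Sum of the 4 terms: H(X,Y) = 1.3866 bits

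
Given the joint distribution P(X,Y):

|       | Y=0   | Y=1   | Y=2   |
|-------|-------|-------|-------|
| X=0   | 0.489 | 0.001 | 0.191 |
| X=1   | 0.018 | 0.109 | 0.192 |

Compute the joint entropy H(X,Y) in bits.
1.8808 bits

H(X,Y) = -Σ_{x,y} P(x,y) log₂ P(x,y). Per-cell terms -P(x,y)·log₂P(x,y):
  X=0: 0.5047, 0.0100, 0.4562
  X=1: 0.1043, 0.3485, 0.4571
Sum of the 6 terms: H(X,Y) = 1.8808 bits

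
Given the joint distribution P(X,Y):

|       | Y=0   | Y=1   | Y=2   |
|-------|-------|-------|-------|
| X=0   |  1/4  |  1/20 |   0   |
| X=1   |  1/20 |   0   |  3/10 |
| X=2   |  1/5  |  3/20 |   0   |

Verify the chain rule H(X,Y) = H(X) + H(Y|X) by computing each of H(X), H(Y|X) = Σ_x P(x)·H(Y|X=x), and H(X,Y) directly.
H(X) = 1.5813 bits, H(Y|X) = 0.7469 bits, H(X,Y) = 2.3282 bits

Marginal of X (row sums):
  P(X=0) = 1/4 + 1/20 + 0 = 3/10
  P(X=1) = 1/20 + 0 + 3/10 = 7/20
  P(X=2) = 1/5 + 3/20 + 0 = 7/20
H(X) = -[(3/10)·log₂(3/10) + (7/20)·log₂(7/20) + (7/20)·log₂(7/20)]
  = 0.5211 + 0.5301 + 0.5301 = 1.5813 bits

H(Y|X) = Σ_x P(x)·H(Y|X=x):
  X=0: P(X=0) = 3/10, P(Y|X=0) = (5/6, 1/6, 0) → H(Y|X=0) = 0.6500
  X=1: P(X=1) = 7/20, P(Y|X=1) = (1/7, 0, 6/7) → H(Y|X=1) = 0.5917
  X=2: P(X=2) = 7/20, P(Y|X=2) = (4/7, 3/7, 0) → H(Y|X=2) = 0.9852
H(Y|X) = (3/10)·0.6500 + (7/20)·0.5917 + (7/20)·0.9852 = 0.7469 bits

H(X,Y) = -Σ_{x,y} P(x,y) log₂ P(x,y). Per-cell terms -P(x,y)·log₂P(x,y):
  X=0: 0.5000, 0.2161, 0.0000
  X=1: 0.2161, 0.0000, 0.5211
  X=2: 0.4644, 0.4105, 0.0000
  (cells with P = 0 contribute 0)
Sum of the 9 terms: H(X,Y) = 2.3282 bits

Chain rule check:
  H(X) + H(Y|X) = 1.5813 + 0.7469 = 2.3282 bits
  H(X,Y) = 2.3282 bits
✓ Chain rule verified.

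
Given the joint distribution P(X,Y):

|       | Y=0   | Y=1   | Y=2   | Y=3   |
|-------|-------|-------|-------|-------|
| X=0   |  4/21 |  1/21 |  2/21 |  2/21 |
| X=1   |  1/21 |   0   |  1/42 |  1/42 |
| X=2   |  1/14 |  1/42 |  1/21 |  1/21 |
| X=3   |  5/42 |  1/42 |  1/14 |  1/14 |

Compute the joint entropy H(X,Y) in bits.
3.6334 bits

H(X,Y) = -Σ_{x,y} P(x,y) log₂ P(x,y). Per-cell terms -P(x,y)·log₂P(x,y):
  X=0: 0.45568, 0.20916, 0.32308, 0.32308
  X=1: 0.20916, 0.00000, 0.12839, 0.12839
  X=2: 0.27195, 0.12839, 0.20916, 0.20916
  X=3: 0.36552, 0.12839, 0.27195, 0.27195
  (cells with P = 0 contribute 0)
Sum of the 16 terms: H(X,Y) = 3.6334 bits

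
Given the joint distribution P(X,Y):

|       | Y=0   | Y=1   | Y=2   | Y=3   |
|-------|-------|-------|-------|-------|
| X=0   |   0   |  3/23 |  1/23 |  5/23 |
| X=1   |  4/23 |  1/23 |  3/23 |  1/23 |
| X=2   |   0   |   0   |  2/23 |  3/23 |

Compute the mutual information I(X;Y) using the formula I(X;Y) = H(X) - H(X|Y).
0.4873 bits

I(X;Y) = H(X) - H(X|Y)

Marginal of X (row sums):
  P(X=0) = 0 + 3/23 + 1/23 + 5/23 = 9/23
  P(X=1) = 4/23 + 1/23 + 3/23 + 1/23 = 9/23
  P(X=2) = 0 + 0 + 2/23 + 3/23 = 5/23
H(X) = -[(9/23)·log₂(9/23) + (9/23)·log₂(9/23) + (5/23)·log₂(5/23)]
  = 0.52968 + 0.52968 + 0.47862 = 1.53798 bits

Marginal of Y (column sums):
  P(Y=0) = 0 + 4/23 + 0 = 4/23
  P(Y=1) = 3/23 + 1/23 + 0 = 4/23
  P(Y=2) = 1/23 + 3/23 + 2/23 = 6/23
  P(Y=3) = 5/23 + 1/23 + 3/23 = 9/23
H(X|Y) = Σ_y P(y)·H(X|Y=y):
  Y=0: P(Y=0) = 4/23, P(X|Y=0) = (0, 1, 0) → H(X|Y=0) = 0.00000
  Y=1: P(Y=1) = 4/23, P(X|Y=1) = (3/4, 1/4, 0) → H(X|Y=1) = 0.81128
  Y=2: P(Y=2) = 6/23, P(X|Y=2) = (1/6, 1/2, 1/3) → H(X|Y=2) = 1.45915
  Y=3: P(Y=3) = 9/23, P(X|Y=3) = (5/9, 1/9, 1/3) → H(X|Y=3) = 1.35164
H(X|Y) = (4/23)·0.00000 + (4/23)·0.81128 + (6/23)·1.45915 + (9/23)·1.35164 = 1.05064 bits

I(X;Y) = H(X) - H(X|Y) = 1.53798 - 1.05064 = 0.4873 bits

Cross-check via I(X;Y) = H(X) + H(Y) - H(X,Y): computing H(Y) from the column sums and H(X,Y) from the 12 cells in the same way gives H(Y) = 1.91317 bits and H(X,Y) = 2.96381 bits, so
I(X;Y) = 1.53798 + 1.91317 - 2.96381 = 0.4873 bits ✓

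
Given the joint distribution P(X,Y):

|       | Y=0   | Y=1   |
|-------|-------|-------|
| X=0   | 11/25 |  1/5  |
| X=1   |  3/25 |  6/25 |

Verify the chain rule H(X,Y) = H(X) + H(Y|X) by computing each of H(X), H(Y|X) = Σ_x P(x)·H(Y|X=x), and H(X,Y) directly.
H(X) = 0.9427 bits, H(Y|X) = 0.9041 bits, H(X,Y) = 1.8467 bits

Marginal of X (row sums):
  P(X=0) = 11/25 + 1/5 = 16/25
  P(X=1) = 3/25 + 6/25 = 9/25
H(X) = -[(16/25)·log₂(16/25) + (9/25)·log₂(9/25)]
  = 0.41207 + 0.53062 = 0.9427 bits

H(Y|X) = Σ_x P(x)·H(Y|X=x):
  X=0: P(X=0) = 16/25, P(Y|X=0) = (11/16, 5/16) → H(Y|X=0) = 0.89604
  X=1: P(X=1) = 9/25, P(Y|X=1) = (1/3, 2/3) → H(Y|X=1) = 0.91830
H(Y|X) = (16/25)·0.89604 + (9/25)·0.91830 = 0.9041 bits

H(X,Y) = -Σ_{x,y} P(x,y) log₂ P(x,y). Per-cell terms -P(x,y)·log₂P(x,y):
  X=0: 0.52115, 0.46439
  X=1: 0.36707, 0.49413
Sum of the 4 terms: H(X,Y) = 1.8467 bits

Chain rule check:
  H(X) + H(Y|X) = 0.9427 + 0.9041 = 1.8468 bits
  H(X,Y) = 1.8467 bits
✓ Chain rule verified (Δ = 0.0001 is 4-dp rounding noise: each of the three values was rounded independently).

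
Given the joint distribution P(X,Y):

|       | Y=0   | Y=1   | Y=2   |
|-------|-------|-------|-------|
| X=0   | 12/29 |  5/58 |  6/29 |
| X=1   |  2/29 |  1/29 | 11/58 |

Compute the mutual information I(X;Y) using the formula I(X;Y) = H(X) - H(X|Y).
0.0869 bits

I(X;Y) = H(X) - H(X|Y)

Marginal of X (row sums):
  P(X=0) = 12/29 + 5/58 + 6/29 = 41/58
  P(X=1) = 2/29 + 1/29 + 11/58 = 17/58
H(X) = -[(41/58)·log₂(41/58) + (17/58)·log₂(17/58)]
  = 0.353752 + 0.518945 = 0.87270 bits

Marginal of Y (column sums):
  P(Y=0) = 12/29 + 2/29 = 14/29
  P(Y=1) = 5/58 + 1/29 = 7/58
  P(Y=2) = 6/29 + 11/58 = 23/58
H(X|Y) = Σ_y P(y)·H(X|Y=y):
  Y=0: P(Y=0) = 14/29, P(X|Y=0) = (6/7, 1/7) → H(X|Y=0) = 0.591673
  Y=1: P(Y=1) = 7/58, P(X|Y=1) = (5/7, 2/7) → H(X|Y=1) = 0.863121
  Y=2: P(Y=2) = 23/58, P(X|Y=2) = (12/23, 11/23) → H(X|Y=2) = 0.998636
H(X|Y) = (14/29)·0.591673 + (7/58)·0.863121 + (23/58)·0.998636 = 0.78582 bits

I(X;Y) = H(X) - H(X|Y) = 0.87270 - 0.78582 = 0.0869 bits

Cross-check via I(X;Y) = H(X) + H(Y) - H(X,Y): computing H(Y) from the column sums and H(X,Y) from the 6 cells in the same way gives H(Y) = 1.40454 bits and H(X,Y) = 2.19036 bits, so
I(X;Y) = 0.87270 + 1.40454 - 2.19036 = 0.0869 bits ✓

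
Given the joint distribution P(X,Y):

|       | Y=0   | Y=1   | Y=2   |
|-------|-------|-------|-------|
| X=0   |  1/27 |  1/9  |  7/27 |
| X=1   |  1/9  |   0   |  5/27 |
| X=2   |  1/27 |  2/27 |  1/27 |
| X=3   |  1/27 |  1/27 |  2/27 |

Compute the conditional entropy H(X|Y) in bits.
1.6612 bits

H(X|Y) = H(X,Y) - H(Y)

H(X,Y) = -Σ_{x,y} P(x,y) log₂ P(x,y). Per-cell terms -P(x,y)·log₂P(x,y):
  X=0: 0.17611, 0.35221, 0.50492
  X=1: 0.35221, 0.00000, 0.45055
  X=2: 0.17611, 0.27814, 0.17611
  X=3: 0.17611, 0.17611, 0.27814
  (cells with P = 0 contribute 0)
Sum of the 12 terms: H(X,Y) = 3.0967 bits

Marginal of Y (column sums):
  P(Y=0) = 1/27 + 1/9 + 1/27 + 1/27 = 2/9
  P(Y=1) = 1/9 + 0 + 2/27 + 1/27 = 2/9
  P(Y=2) = 7/27 + 5/27 + 1/27 + 2/27 = 5/9
H(Y) = -[(2/9)·log₂(2/9) + (2/9)·log₂(2/9) + (5/9)·log₂(5/9)]
  = 0.48221 + 0.48221 + 0.47111 = 1.4355 bits

H(X|Y) = H(X,Y) - H(Y) = 3.0967 - 1.4355 = 1.6612 bits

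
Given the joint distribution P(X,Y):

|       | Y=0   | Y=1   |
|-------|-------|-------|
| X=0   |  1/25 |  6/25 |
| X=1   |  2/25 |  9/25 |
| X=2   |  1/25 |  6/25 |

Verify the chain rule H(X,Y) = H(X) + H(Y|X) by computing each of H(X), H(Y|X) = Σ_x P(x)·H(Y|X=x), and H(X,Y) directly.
H(X) = 1.5496 bits, H(Y|X) = 0.6323 bits, H(X,Y) = 2.1819 bits

Marginal of X (row sums):
  P(X=0) = 1/25 + 6/25 = 7/25
  P(X=1) = 2/25 + 9/25 = 11/25
  P(X=2) = 1/25 + 6/25 = 7/25
H(X) = -[(7/25)·log₂(7/25) + (11/25)·log₂(11/25) + (7/25)·log₂(7/25)]
  = 0.51422 + 0.52115 + 0.51422 = 1.5496 bits

H(Y|X) = Σ_x P(x)·H(Y|X=x):
  X=0: P(X=0) = 7/25, P(Y|X=0) = (1/7, 6/7) → H(Y|X=0) = 0.59167
  X=1: P(X=1) = 11/25, P(Y|X=1) = (2/11, 9/11) → H(Y|X=1) = 0.68404
  X=2: P(X=2) = 7/25, P(Y|X=2) = (1/7, 6/7) → H(Y|X=2) = 0.59167
H(Y|X) = (7/25)·0.59167 + (11/25)·0.68404 + (7/25)·0.59167 = 0.6323 bits

H(X,Y) = -Σ_{x,y} P(x,y) log₂ P(x,y). Per-cell terms -P(x,y)·log₂P(x,y):
  X=0: 0.18575, 0.49413
  X=1: 0.29151, 0.53062
  X=2: 0.18575, 0.49413
Sum of the 6 terms: H(X,Y) = 2.1819 bits

Chain rule check:
  H(X) + H(Y|X) = 1.5496 + 0.6323 = 2.1819 bits
  H(X,Y) = 2.1819 bits
✓ Chain rule verified.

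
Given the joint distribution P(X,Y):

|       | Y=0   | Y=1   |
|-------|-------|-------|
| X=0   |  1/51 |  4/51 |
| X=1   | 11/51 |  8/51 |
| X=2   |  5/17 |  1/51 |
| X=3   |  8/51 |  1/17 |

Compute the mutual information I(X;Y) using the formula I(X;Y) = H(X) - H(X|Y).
0.1727 bits

I(X;Y) = H(X) - H(X|Y)

Marginal of X (row sums):
  P(X=0) = 1/51 + 4/51 = 5/51
  P(X=1) = 11/51 + 8/51 = 19/51
  P(X=2) = 5/17 + 1/51 = 16/51
  P(X=3) = 8/51 + 1/17 = 11/51
H(X) = -[(5/51)·log₂(5/51) + (19/51)·log₂(19/51) + (16/51)·log₂(16/51) + (11/51)·log₂(11/51)]
  = 0.3285 + 0.5307 + 0.5247 + 0.4773 = 1.8612 bits

Marginal of Y (column sums):
  P(Y=0) = 1/51 + 11/51 + 5/17 + 8/51 = 35/51
  P(Y=1) = 4/51 + 8/51 + 1/51 + 1/17 = 16/51
H(X|Y) = Σ_y P(y)·H(X|Y=y):
  Y=0: P(Y=0) = 35/51, P(X|Y=0) = (1/35, 11/35, 3/7, 8/35) → H(X|Y=0) = 1.6819
  Y=1: P(Y=1) = 16/51, P(X|Y=1) = (1/4, 1/2, 1/16, 3/16) → H(X|Y=1) = 1.7028
H(X|Y) = (35/51)·1.6819 + (16/51)·1.7028 = 1.6885 bits

I(X;Y) = H(X) - H(X|Y) = 1.8612 - 1.6885 = 0.1727 bits

Cross-check via I(X;Y) = H(X) + H(Y) - H(X,Y): computing H(Y) from the column sums and H(X,Y) from the 8 cells in the same way gives H(Y) = 0.8974 bits and H(X,Y) = 2.5859 bits, so
I(X;Y) = 1.8612 + 0.8974 - 2.5859 = 0.1727 bits ✓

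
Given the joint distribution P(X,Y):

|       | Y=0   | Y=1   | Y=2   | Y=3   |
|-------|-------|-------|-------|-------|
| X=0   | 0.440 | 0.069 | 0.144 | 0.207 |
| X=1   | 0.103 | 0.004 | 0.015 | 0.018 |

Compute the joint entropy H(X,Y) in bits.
2.2251 bits

H(X,Y) = -Σ_{x,y} P(x,y) log₂ P(x,y). Per-cell terms -P(x,y)·log₂P(x,y):
  X=0: 0.52115, 0.26615, 0.40260, 0.47037
  X=1: 0.33777, 0.03186, 0.09088, 0.10433
Sum of the 8 terms: H(X,Y) = 2.2251 bits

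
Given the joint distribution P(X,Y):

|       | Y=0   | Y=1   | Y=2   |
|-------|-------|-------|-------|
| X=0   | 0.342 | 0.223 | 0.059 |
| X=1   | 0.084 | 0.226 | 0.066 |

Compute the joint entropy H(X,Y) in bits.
2.2970 bits

H(X,Y) = -Σ_{x,y} P(x,y) log₂ P(x,y). Per-cell terms -P(x,y)·log₂P(x,y):
  X=0: 0.5294, 0.4828, 0.2409
  X=1: 0.3002, 0.4849, 0.2588
Sum of the 6 terms: H(X,Y) = 2.2970 bits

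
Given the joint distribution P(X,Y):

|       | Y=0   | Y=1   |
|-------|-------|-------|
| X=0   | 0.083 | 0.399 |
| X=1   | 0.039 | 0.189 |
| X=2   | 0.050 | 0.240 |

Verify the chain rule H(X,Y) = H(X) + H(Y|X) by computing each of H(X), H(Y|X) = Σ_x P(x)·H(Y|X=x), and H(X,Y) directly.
H(X) = 1.5117 bits, H(Y|X) = 0.6623 bits, H(X,Y) = 2.1740 bits

Marginal of X (row sums):
  P(X=0) = 0.083 + 0.399 = 0.482
  P(X=1) = 0.039 + 0.189 = 0.228
  P(X=2) = 0.050 + 0.240 = 0.290
H(X) = -[0.482·log₂(0.482) + 0.228·log₂(0.228) + 0.290·log₂(0.290)]
  = 0.507495 + 0.486300 + 0.517904 = 1.5117 bits

H(Y|X) = Σ_x P(x)·H(Y|X=x):
  X=0: P(X=0) = 0.482, P(Y|X=0) = (83/482, 399/482) → H(Y|X=0) = 0.662711
  X=1: P(X=1) = 0.228, P(Y|X=1) = (13/76, 63/76) → H(Y|X=1) = 0.660107
  X=2: P(X=2) = 0.290, P(Y|X=2) = (5/29, 24/29) → H(Y|X=2) = 0.663197
H(Y|X) = 0.482·0.662711 + 0.228·0.660107 + 0.290·0.663197 = 0.6623 bits

H(X,Y) = -Σ_{x,y} P(x,y) log₂ P(x,y). Per-cell terms -P(x,y)·log₂P(x,y):
  X=0: 0.298032, 0.528890
  X=1: 0.182535, 0.454269
  X=2: 0.216096, 0.494134
Sum of the 6 terms: H(X,Y) = 2.1740 bits

Chain rule check:
  H(X) + H(Y|X) = 1.5117 + 0.6623 = 2.1740 bits
  H(X,Y) = 2.1740 bits
✓ Chain rule verified.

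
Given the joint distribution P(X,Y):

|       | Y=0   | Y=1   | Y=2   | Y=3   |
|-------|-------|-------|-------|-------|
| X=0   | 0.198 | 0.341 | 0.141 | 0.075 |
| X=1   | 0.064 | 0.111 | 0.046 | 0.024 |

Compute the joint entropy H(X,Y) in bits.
2.6100 bits

H(X,Y) = -Σ_{x,y} P(x,y) log₂ P(x,y). Per-cell terms -P(x,y)·log₂P(x,y):
  X=0: 0.46261, 0.52929, 0.39850, 0.28027
  X=1: 0.25381, 0.35202, 0.20434, 0.12914
Sum of the 8 terms: H(X,Y) = 2.6100 bits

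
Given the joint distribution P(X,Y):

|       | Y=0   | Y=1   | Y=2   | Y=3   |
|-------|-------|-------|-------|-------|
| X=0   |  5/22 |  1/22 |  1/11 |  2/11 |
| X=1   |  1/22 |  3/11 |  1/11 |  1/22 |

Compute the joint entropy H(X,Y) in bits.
2.6813 bits

H(X,Y) = -Σ_{x,y} P(x,y) log₂ P(x,y). Per-cell terms -P(x,y)·log₂P(x,y):
  X=0: 0.4858, 0.2027, 0.3145, 0.4472
  X=1: 0.2027, 0.5112, 0.3145, 0.2027
Sum of the 8 terms: H(X,Y) = 2.6813 bits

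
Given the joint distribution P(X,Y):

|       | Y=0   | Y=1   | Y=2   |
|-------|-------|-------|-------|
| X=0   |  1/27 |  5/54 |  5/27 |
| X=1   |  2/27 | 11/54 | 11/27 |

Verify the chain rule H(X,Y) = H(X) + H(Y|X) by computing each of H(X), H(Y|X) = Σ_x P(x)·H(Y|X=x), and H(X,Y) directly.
H(X) = 0.8987 bits, H(Y|X) = 1.3194 bits, H(X,Y) = 2.2180 bits

Marginal of X (row sums):
  P(X=0) = 1/27 + 5/54 + 5/27 = 17/54
  P(X=1) = 2/27 + 11/54 + 11/27 = 37/54
H(X) = -[(17/54)·log₂(17/54) + (37/54)·log₂(37/54)]
  = 0.524930 + 0.373723 = 0.8987 bits

H(Y|X) = Σ_x P(x)·H(Y|X=x):
  X=0: P(X=0) = 17/54, P(Y|X=0) = (2/17, 5/17, 10/17) → H(Y|X=0) = 1.332820
  X=1: P(X=1) = 37/54, P(Y|X=1) = (4/37, 11/37, 22/37) → H(Y|X=1) = 1.313204
H(Y|X) = (17/54)·1.332820 + (37/54)·1.313204 = 1.3194 bits

H(X,Y) = -Σ_{x,y} P(x,y) log₂ P(x,y). Per-cell terms -P(x,y)·log₂P(x,y):
  X=0: 0.176107, 0.317867, 0.450548
  X=1: 0.278140, 0.467593, 0.527778
Sum of the 6 terms: H(X,Y) = 2.2180 bits

Chain rule check:
  H(X) + H(Y|X) = 0.8987 + 1.3194 = 2.2181 bits
  H(X,Y) = 2.2180 bits
✓ Chain rule verified (Δ = 0.0001 is 4-dp rounding noise: each of the three values was rounded independently).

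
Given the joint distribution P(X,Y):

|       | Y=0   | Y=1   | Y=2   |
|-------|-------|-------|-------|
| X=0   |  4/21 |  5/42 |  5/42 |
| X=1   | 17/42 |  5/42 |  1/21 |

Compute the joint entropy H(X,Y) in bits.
2.2896 bits

H(X,Y) = -Σ_{x,y} P(x,y) log₂ P(x,y). Per-cell terms -P(x,y)·log₂P(x,y):
  X=0: 0.4557, 0.3655, 0.3655
  X=1: 0.5282, 0.3655, 0.2092
Sum of the 6 terms: H(X,Y) = 2.2896 bits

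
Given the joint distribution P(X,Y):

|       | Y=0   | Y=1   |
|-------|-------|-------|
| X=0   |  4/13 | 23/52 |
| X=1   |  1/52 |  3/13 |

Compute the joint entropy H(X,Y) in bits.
1.6416 bits

H(X,Y) = -Σ_{x,y} P(x,y) log₂ P(x,y). Per-cell terms -P(x,y)·log₂P(x,y):
  X=0: 0.52321, 0.52054
  X=1: 0.10962, 0.48819
Sum of the 4 terms: H(X,Y) = 1.6416 bits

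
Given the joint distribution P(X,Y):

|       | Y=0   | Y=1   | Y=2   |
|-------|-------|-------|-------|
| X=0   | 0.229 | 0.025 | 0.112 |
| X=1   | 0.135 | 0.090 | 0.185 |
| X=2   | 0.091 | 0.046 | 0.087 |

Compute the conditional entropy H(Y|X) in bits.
1.4107 bits

H(Y|X) = H(X,Y) - H(X)

H(X,Y) = -Σ_{x,y} P(x,y) log₂ P(x,y). Per-cell terms -P(x,y)·log₂P(x,y):
  X=0: 0.4870, 0.1330, 0.3537
  X=1: 0.3900, 0.3127, 0.4504
  X=2: 0.3147, 0.2043, 0.3065
Sum of the 9 terms: H(X,Y) = 2.9523 bits

Marginal of X (row sums):
  P(X=0) = 0.229 + 0.025 + 0.112 = 0.366
  P(X=1) = 0.135 + 0.090 + 0.185 = 0.410
  P(X=2) = 0.091 + 0.046 + 0.087 = 0.224
H(X) = -[0.366·log₂(0.366) + 0.410·log₂(0.410) + 0.224·log₂(0.224)]
  = 0.5307 + 0.5274 + 0.4835 = 1.5416 bits

H(Y|X) = H(X,Y) - H(X) = 2.9523 - 1.5416 = 1.4107 bits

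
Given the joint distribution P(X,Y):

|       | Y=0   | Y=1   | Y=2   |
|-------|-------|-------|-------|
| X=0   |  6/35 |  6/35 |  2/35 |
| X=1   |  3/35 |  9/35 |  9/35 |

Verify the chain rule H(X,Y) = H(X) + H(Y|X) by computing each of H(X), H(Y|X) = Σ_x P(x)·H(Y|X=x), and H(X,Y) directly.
H(X) = 0.9710 bits, H(Y|X) = 1.4488 bits, H(X,Y) = 2.4198 bits

Marginal of X (row sums):
  P(X=0) = 6/35 + 6/35 + 2/35 = 2/5
  P(X=1) = 3/35 + 9/35 + 9/35 = 3/5
H(X) = -[(2/5)·log₂(2/5) + (3/5)·log₂(3/5)]
  = 0.5288 + 0.4422 = 0.9710 bits

H(Y|X) = Σ_x P(x)·H(Y|X=x):
  X=0: P(X=0) = 2/5, P(Y|X=0) = (3/7, 3/7, 1/7) → H(Y|X=0) = 1.4488
  X=1: P(X=1) = 3/5, P(Y|X=1) = (1/7, 3/7, 3/7) → H(Y|X=1) = 1.4488
H(Y|X) = (2/5)·1.4488 + (3/5)·1.4488 = 1.4488 bits

H(X,Y) = -Σ_{x,y} P(x,y) log₂ P(x,y). Per-cell terms -P(x,y)·log₂P(x,y):
  X=0: 0.4362, 0.4362, 0.2360
  X=1: 0.3038, 0.5038, 0.5038
Sum of the 6 terms: H(X,Y) = 2.4198 bits

Chain rule check:
  H(X) + H(Y|X) = 0.9710 + 1.4488 = 2.4198 bits
  H(X,Y) = 2.4198 bits
✓ Chain rule verified.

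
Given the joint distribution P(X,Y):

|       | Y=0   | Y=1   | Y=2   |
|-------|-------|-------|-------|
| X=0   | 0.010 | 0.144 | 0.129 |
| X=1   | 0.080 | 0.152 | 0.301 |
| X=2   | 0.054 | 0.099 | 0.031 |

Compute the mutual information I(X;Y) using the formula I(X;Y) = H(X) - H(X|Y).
0.1063 bits

I(X;Y) = H(X) - H(X|Y)

Marginal of X (row sums):
  P(X=0) = 0.010 + 0.144 + 0.129 = 0.283
  P(X=1) = 0.080 + 0.152 + 0.301 = 0.533
  P(X=2) = 0.054 + 0.099 + 0.031 = 0.184
H(X) = -[0.283·log₂(0.283) + 0.533·log₂(0.533) + 0.184·log₂(0.184)]
  = 0.51538 + 0.48385 + 0.44937 = 1.4486 bits

Marginal of Y (column sums):
  P(Y=0) = 0.010 + 0.080 + 0.054 = 0.144
  P(Y=1) = 0.144 + 0.152 + 0.099 = 0.395
  P(Y=2) = 0.129 + 0.301 + 0.031 = 0.461
H(X|Y) = Σ_y P(y)·H(X|Y=y):
  Y=0: P(Y=0) = 0.144, P(X|Y=0) = (5/72, 5/9, 3/8) → H(X|Y=0) = 1.26897
  Y=1: P(Y=1) = 0.395, P(X|Y=1) = (144/395, 152/395, 99/395) → H(X|Y=1) = 1.56125
  Y=2: P(Y=2) = 0.461, P(X|Y=2) = (129/461, 301/461, 31/461) → H(X|Y=2) = 1.17759
H(X|Y) = 0.144·1.26897 + 0.395·1.56125 + 0.461·1.17759 = 1.3423 bits

I(X;Y) = H(X) - H(X|Y) = 1.4486 - 1.3423 = 0.1063 bits

Cross-check via I(X;Y) = H(X) + H(Y) - H(X,Y): computing H(Y) from the column sums and H(X,Y) from the 9 cells in the same way gives H(Y) = 1.4469 bits and H(X,Y) = 2.7892 bits, so
I(X;Y) = 1.4486 + 1.4469 - 2.7892 = 0.1063 bits ✓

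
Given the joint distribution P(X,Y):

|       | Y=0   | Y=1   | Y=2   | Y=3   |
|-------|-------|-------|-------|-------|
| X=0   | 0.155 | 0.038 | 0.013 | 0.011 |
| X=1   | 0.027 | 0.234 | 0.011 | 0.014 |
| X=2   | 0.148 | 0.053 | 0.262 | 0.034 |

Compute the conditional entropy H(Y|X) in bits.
1.3466 bits

H(Y|X) = H(X,Y) - H(X)

H(X,Y) = -Σ_{x,y} P(x,y) log₂ P(x,y). Per-cell terms -P(x,y)·log₂P(x,y):
  X=0: 0.4169, 0.1793, 0.0814, 0.0716
  X=1: 0.1407, 0.4903, 0.0716, 0.0862
  X=2: 0.4079, 0.2246, 0.5063, 0.1659
Sum of the 12 terms: H(X,Y) = 2.8427 bits

Marginal of X (row sums):
  P(X=0) = 0.155 + 0.038 + 0.013 + 0.011 = 0.217
  P(X=1) = 0.027 + 0.234 + 0.011 + 0.014 = 0.286
  P(X=2) = 0.148 + 0.053 + 0.262 + 0.034 = 0.497
H(X) = -[0.217·log₂(0.217) + 0.286·log₂(0.286) + 0.497·log₂(0.497)]
  = 0.4783 + 0.5165 + 0.5013 = 1.4961 bits

H(Y|X) = H(X,Y) - H(X) = 2.8427 - 1.4961 = 1.3466 bits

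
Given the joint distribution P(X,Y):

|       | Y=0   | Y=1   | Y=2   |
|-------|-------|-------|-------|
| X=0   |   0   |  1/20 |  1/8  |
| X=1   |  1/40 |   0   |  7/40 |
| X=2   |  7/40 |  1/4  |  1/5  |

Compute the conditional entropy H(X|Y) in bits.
1.0832 bits

H(X|Y) = H(X,Y) - H(Y)

H(X,Y) = -Σ_{x,y} P(x,y) log₂ P(x,y). Per-cell terms -P(x,y)·log₂P(x,y):
  X=0: 0.0000000, 0.2160964, 0.3750000
  X=1: 0.1330482, 0.0000000, 0.4400503
  X=2: 0.4400503, 0.5000000, 0.4643856
  (cells with P = 0 contribute 0)
Sum of the 9 terms: H(X,Y) = 2.568631 bits

Marginal of Y (column sums):
  P(Y=0) = 0 + 1/40 + 7/40 = 1/5
  P(Y=1) = 1/20 + 0 + 1/4 = 3/10
  P(Y=2) = 1/8 + 7/40 + 1/5 = 1/2
H(Y) = -[(1/5)·log₂(1/5) + (3/10)·log₂(3/10) + (1/2)·log₂(1/2)]
  = 0.4643856 + 0.5210897 + 0.5000000 = 1.485475 bits

H(X|Y) = H(X,Y) - H(Y) = 2.568631 - 1.485475 = 1.0832 bits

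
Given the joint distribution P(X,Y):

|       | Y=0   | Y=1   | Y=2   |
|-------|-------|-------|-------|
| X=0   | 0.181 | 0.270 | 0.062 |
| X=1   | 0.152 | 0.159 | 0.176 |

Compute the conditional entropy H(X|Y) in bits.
0.9362 bits

H(X|Y) = H(X,Y) - H(Y)

H(X,Y) = -Σ_{x,y} P(x,y) log₂ P(x,y). Per-cell terms -P(x,y)·log₂P(x,y):
  X=0: 0.446335, 0.510022, 0.248718
  X=1: 0.413114, 0.421811, 0.441118
Sum of the 6 terms: H(X,Y) = 2.48112 bits

Marginal of Y (column sums):
  P(Y=0) = 0.181 + 0.152 = 0.333
  P(Y=1) = 0.270 + 0.159 = 0.429
  P(Y=2) = 0.062 + 0.176 = 0.238
H(Y) = -[0.333·log₂(0.333) + 0.429·log₂(0.429) + 0.238·log₂(0.238)]
  = 0.528273 + 0.523788 + 0.492890 = 1.54495 bits

H(X|Y) = H(X,Y) - H(Y) = 2.48112 - 1.54495 = 0.9362 bits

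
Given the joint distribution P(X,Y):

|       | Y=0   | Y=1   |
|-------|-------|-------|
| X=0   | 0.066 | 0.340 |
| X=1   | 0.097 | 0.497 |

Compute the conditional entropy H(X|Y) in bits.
0.9744 bits

H(X|Y) = H(X,Y) - H(Y)

H(X,Y) = -Σ_{x,y} P(x,y) log₂ P(x,y). Per-cell terms -P(x,y)·log₂P(x,y):
  X=0: 0.25881, 0.52917
  X=1: 0.32649, 0.50132
Sum of the 4 terms: H(X,Y) = 1.6158 bits

Marginal of Y (column sums):
  P(Y=0) = 0.066 + 0.097 = 0.163
  P(Y=1) = 0.340 + 0.497 = 0.837
H(Y) = -[0.163·log₂(0.163) + 0.837·log₂(0.837)]
  = 0.42658 + 0.21486 = 0.6414 bits

H(X|Y) = H(X,Y) - H(Y) = 1.6158 - 0.6414 = 0.9744 bits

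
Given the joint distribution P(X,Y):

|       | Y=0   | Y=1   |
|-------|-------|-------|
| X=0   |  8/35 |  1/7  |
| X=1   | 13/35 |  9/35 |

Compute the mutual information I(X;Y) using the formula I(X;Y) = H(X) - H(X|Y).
0.0004 bits

I(X;Y) = H(X) - H(X|Y)

Marginal of X (row sums):
  P(X=0) = 8/35 + 1/7 = 13/35
  P(X=1) = 13/35 + 9/35 = 22/35
H(X) = -[(13/35)·log₂(13/35) + (22/35)·log₂(22/35)]
  = 0.53071 + 0.42105 = 0.95176 bits

Marginal of Y (column sums):
  P(Y=0) = 8/35 + 13/35 = 3/5
  P(Y=1) = 1/7 + 9/35 = 2/5
H(X|Y) = Σ_y P(y)·H(X|Y=y):
  Y=0: P(Y=0) = 3/5, P(X|Y=0) = (8/21, 13/21) → H(X|Y=0) = 0.95871
  Y=1: P(Y=1) = 2/5, P(X|Y=1) = (5/14, 9/14) → H(X|Y=1) = 0.94029
H(X|Y) = (3/5)·0.95871 + (2/5)·0.94029 = 0.95134 bits

I(X;Y) = H(X) - H(X|Y) = 0.95176 - 0.95134 = 0.0004 bits

Cross-check via I(X;Y) = H(X) + H(Y) - H(X,Y): computing H(Y) from the column sums and H(X,Y) from the 4 cells in the same way gives H(Y) = 0.97095 bits and H(X,Y) = 1.92229 bits, so
I(X;Y) = 0.95176 + 0.97095 - 1.92229 = 0.0004 bits ✓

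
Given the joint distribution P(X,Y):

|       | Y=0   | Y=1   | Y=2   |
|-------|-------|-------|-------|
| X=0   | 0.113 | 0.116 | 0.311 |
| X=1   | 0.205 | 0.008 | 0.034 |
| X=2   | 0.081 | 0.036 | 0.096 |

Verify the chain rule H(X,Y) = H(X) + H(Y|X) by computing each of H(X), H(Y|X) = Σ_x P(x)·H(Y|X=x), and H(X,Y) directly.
H(X) = 1.4536 bits, H(Y|X) = 1.2676 bits, H(X,Y) = 2.7212 bits

Marginal of X (row sums):
  P(X=0) = 0.113 + 0.116 + 0.311 = 0.540
  P(X=1) = 0.205 + 0.008 + 0.034 = 0.247
  P(X=2) = 0.081 + 0.036 + 0.096 = 0.213
H(X) = -[0.540·log₂(0.540) + 0.247·log₂(0.247) + 0.213·log₂(0.213)]
  = 0.48004 + 0.49830 + 0.47522 = 1.4536 bits

H(Y|X) = Σ_x P(x)·H(Y|X=x):
  X=0: P(X=0) = 0.540, P(Y|X=0) = (113/540, 29/135, 311/540) → H(Y|X=0) = 1.40732
  X=1: P(X=1) = 0.247, P(Y|X=1) = (205/247, 8/247, 34/247) → H(Y|X=1) = 0.77725
  X=2: P(X=2) = 0.213, P(Y|X=2) = (27/71, 12/71, 32/71) → H(Y|X=2) = 1.48212
H(Y|X) = 0.540·1.40732 + 0.247·0.77725 + 0.213·1.48212 = 1.2676 bits

H(X,Y) = -Σ_{x,y} P(x,y) log₂ P(x,y). Per-cell terms -P(x,y)·log₂P(x,y):
  X=0: 0.35545, 0.36051, 0.52404
  X=1: 0.46869, 0.05573, 0.16586
  X=2: 0.29370, 0.17265, 0.32456
Sum of the 9 terms: H(X,Y) = 2.7212 bits

Chain rule check:
  H(X) + H(Y|X) = 1.4536 + 1.2676 = 2.7212 bits
  H(X,Y) = 2.7212 bits
✓ Chain rule verified.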